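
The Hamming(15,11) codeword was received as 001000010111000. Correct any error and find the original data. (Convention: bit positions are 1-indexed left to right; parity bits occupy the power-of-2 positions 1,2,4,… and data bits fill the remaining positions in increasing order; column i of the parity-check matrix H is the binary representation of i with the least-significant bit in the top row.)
Syndrome s = H · r^T (mod 2), r = 001000010111000:
  s[0] = (101010101010101)·(001000010111000) mod 2 = 0+0+1+0+0+0+0+0+0+0+1+0+0+0+0 mod 2 = 0
  s[1] = (011001100110011)·(001000010111000) mod 2 = 0+0+1+0+0+0+0+0+0+1+1+0+0+0+0 mod 2 = 1
  s[2] = (000111100001111)·(001000010111000) mod 2 = 0+0+0+0+0+0+0+0+0+0+0+1+0+0+0 mod 2 = 1
  s[3] = (000000011111111)·(001000010111000) mod 2 = 0+0+0+0+0+0+0+1+0+1+1+1+0+0+0 mod 2 = 0
Syndrome = 0110
Column 6 of H equals this syndrome → error at bit 6 (1-indexed).
Flip bit 6: 001000010111000 → 001001010111000
Extract data bits at positions {3,5,6,7,9,10,11,12,13,14,15}: 10100111000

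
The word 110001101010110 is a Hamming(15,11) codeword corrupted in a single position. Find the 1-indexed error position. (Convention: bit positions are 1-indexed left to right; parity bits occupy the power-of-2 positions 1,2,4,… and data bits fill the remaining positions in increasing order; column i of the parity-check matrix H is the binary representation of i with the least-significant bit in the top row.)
Syndrome s = H · r^T (mod 2), r = 110001101010110:
  s[0] = (101010101010101)·(110001101010110) mod 2 = 1+0+0+0+0+0+1+0+1+0+1+0+1+0+0 mod 2 = 1
  s[1] = (011001100110011)·(110001101010110) mod 2 = 0+1+0+0+0+1+1+0+0+0+1+0+0+1+0 mod 2 = 1
  s[2] = (000111100001111)·(110001101010110) mod 2 = 0+0+0+0+0+1+1+0+0+0+0+0+1+1+0 mod 2 = 0
  s[3] = (000000011111111)·(110001101010110) mod 2 = 0+0+0+0+0+0+0+0+1+0+1+0+1+1+0 mod 2 = 0
Syndrome = 1100
Column i of H is the binary representation of i, so the syndrome is the binary index of the flipped bit.
Read s = 1100 with s[0] as LSB: 1·2^0 + 1·2^1 + 0·2^2 + 0·2^3 = 3.
Error is at bit position 3.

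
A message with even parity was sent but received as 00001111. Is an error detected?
Sum of received bits: 0+0+0+0+1+1+1+1 = 4; 4 mod 2 = 0. Result is 0 → no error detected.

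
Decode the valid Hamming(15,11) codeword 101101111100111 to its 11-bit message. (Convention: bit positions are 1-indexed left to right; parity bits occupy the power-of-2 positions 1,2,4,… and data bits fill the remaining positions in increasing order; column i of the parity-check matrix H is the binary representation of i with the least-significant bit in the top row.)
Parity bits occupy power-of-2 positions; data bits are at positions {3,5,6,7,9,10,11,12,13,14,15} (1-indexed).
Extract: c[3]=1 c[5]=0 c[6]=1 c[7]=1 c[9]=1 c[10]=1 c[11]=0 c[12]=0 c[13]=1 c[14]=1 c[15]=1
Data = 10111100111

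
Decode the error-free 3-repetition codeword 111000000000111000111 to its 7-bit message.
Split into 3-bit blocks: 111 000 000 000 111 000 111
Data = 1000101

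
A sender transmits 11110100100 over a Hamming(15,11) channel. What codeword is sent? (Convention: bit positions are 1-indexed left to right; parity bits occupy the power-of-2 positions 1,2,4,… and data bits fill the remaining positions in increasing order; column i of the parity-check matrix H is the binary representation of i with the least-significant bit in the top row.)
Codeword c = d · G (mod 2), d = 11110100100:
  c[0] = d·G[:,0] = (11110100100)·(11011010101) mod 2 = 1+1+0+1+0+0+0+0+1+0+0 mod 2 = 0
  c[1] = d·G[:,1] = (11110100100)·(10110110011) mod 2 = 1+0+1+1+0+1+0+0+0+0+0 mod 2 = 0
  c[2] = d·G[:,2] = (11110100100)·(10000000000) mod 2 = 1+0+0+0+0+0+0+0+0+0+0 mod 2 = 1
  c[3] = d·G[:,3] = (11110100100)·(01110001111) mod 2 = 0+1+1+1+0+0+0+0+1+0+0 mod 2 = 0
  c[4] = d·G[:,4] = (11110100100)·(01000000000) mod 2 = 0+1+0+0+0+0+0+0+0+0+0 mod 2 = 1
  c[5] = d·G[:,5] = (11110100100)·(00100000000) mod 2 = 0+0+1+0+0+0+0+0+0+0+0 mod 2 = 1
  c[6] = d·G[:,6] = (11110100100)·(00010000000) mod 2 = 0+0+0+1+0+0+0+0+0+0+0 mod 2 = 1
  c[7] = d·G[:,7] = (11110100100)·(00001111111) mod 2 = 0+0+0+0+0+1+0+0+1+0+0 mod 2 = 0
  c[8] = d·G[:,8] = (11110100100)·(00001000000) mod 2 = 0+0+0+0+0+0+0+0+0+0+0 mod 2 = 0
  c[9] = d·G[:,9] = (11110100100)·(00000100000) mod 2 = 0+0+0+0+0+1+0+0+0+0+0 mod 2 = 1
  c[10] = d·G[:,10] = (11110100100)·(00000010000) mod 2 = 0+0+0+0+0+0+0+0+0+0+0 mod 2 = 0
  c[11] = d·G[:,11] = (11110100100)·(00000001000) mod 2 = 0+0+0+0+0+0+0+0+0+0+0 mod 2 = 0
  c[12] = d·G[:,12] = (11110100100)·(00000000100) mod 2 = 0+0+0+0+0+0+0+0+1+0+0 mod 2 = 1
  c[13] = d·G[:,13] = (11110100100)·(00000000010) mod 2 = 0+0+0+0+0+0+0+0+0+0+0 mod 2 = 0
  c[14] = d·G[:,14] = (11110100100)·(00000000001) mod 2 = 0+0+0+0+0+0+0+0+0+0+0 mod 2 = 0
Codeword = 001011100100100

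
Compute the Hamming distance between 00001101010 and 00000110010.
XOR = 00001011000, count of 1s = 3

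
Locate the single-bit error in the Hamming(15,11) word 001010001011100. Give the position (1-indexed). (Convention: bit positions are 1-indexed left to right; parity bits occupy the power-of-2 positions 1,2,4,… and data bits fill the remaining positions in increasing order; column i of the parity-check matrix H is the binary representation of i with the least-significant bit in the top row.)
Syndrome s = H · r^T (mod 2), r = 001010001011100:
  s[0] = (101010101010101)·(001010001011100) mod 2 = 0+0+1+0+1+0+0+0+1+0+1+0+1+0+0 mod 2 = 1
  s[1] = (011001100110011)·(001010001011100) mod 2 = 0+0+1+0+0+0+0+0+0+0+1+0+0+0+0 mod 2 = 0
  s[2] = (000111100001111)·(001010001011100) mod 2 = 0+0+0+0+1+0+0+0+0+0+0+1+1+0+0 mod 2 = 1
  s[3] = (000000011111111)·(001010001011100) mod 2 = 0+0+0+0+0+0+0+0+1+0+1+1+1+0+0 mod 2 = 0
Syndrome = 1010
Column i of H is the binary representation of i, so the syndrome is the binary index of the flipped bit.
Read s = 1010 with s[0] as LSB: 1·2^0 + 0·2^1 + 1·2^2 + 0·2^3 = 5.
Error is at bit position 5.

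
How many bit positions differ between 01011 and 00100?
XOR = 01111, count of 1s = 4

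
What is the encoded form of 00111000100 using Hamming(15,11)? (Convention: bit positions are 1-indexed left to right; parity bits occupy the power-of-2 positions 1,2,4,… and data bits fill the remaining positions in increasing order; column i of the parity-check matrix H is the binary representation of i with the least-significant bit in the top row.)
Codeword c = d · G (mod 2), d = 00111000100:
  c[0] = d·G[:,0] = (00111000100)·(11011010101) mod 2 = 0+0+0+1+1+0+0+0+1+0+0 mod 2 = 1
  c[1] = d·G[:,1] = (00111000100)·(10110110011) mod 2 = 0+0+1+1+0+0+0+0+0+0+0 mod 2 = 0
  c[2] = d·G[:,2] = (00111000100)·(10000000000) mod 2 = 0+0+0+0+0+0+0+0+0+0+0 mod 2 = 0
  c[3] = d·G[:,3] = (00111000100)·(01110001111) mod 2 = 0+0+1+1+0+0+0+0+1+0+0 mod 2 = 1
  c[4] = d·G[:,4] = (00111000100)·(01000000000) mod 2 = 0+0+0+0+0+0+0+0+0+0+0 mod 2 = 0
  c[5] = d·G[:,5] = (00111000100)·(00100000000) mod 2 = 0+0+1+0+0+0+0+0+0+0+0 mod 2 = 1
  c[6] = d·G[:,6] = (00111000100)·(00010000000) mod 2 = 0+0+0+1+0+0+0+0+0+0+0 mod 2 = 1
  c[7] = d·G[:,7] = (00111000100)·(00001111111) mod 2 = 0+0+0+0+1+0+0+0+1+0+0 mod 2 = 0
  c[8] = d·G[:,8] = (00111000100)·(00001000000) mod 2 = 0+0+0+0+1+0+0+0+0+0+0 mod 2 = 1
  c[9] = d·G[:,9] = (00111000100)·(00000100000) mod 2 = 0+0+0+0+0+0+0+0+0+0+0 mod 2 = 0
  c[10] = d·G[:,10] = (00111000100)·(00000010000) mod 2 = 0+0+0+0+0+0+0+0+0+0+0 mod 2 = 0
  c[11] = d·G[:,11] = (00111000100)·(00000001000) mod 2 = 0+0+0+0+0+0+0+0+0+0+0 mod 2 = 0
  c[12] = d·G[:,12] = (00111000100)·(00000000100) mod 2 = 0+0+0+0+0+0+0+0+1+0+0 mod 2 = 1
  c[13] = d·G[:,13] = (00111000100)·(00000000010) mod 2 = 0+0+0+0+0+0+0+0+0+0+0 mod 2 = 0
  c[14] = d·G[:,14] = (00111000100)·(00000000001) mod 2 = 0+0+0+0+0+0+0+0+0+0+0 mod 2 = 0
Codeword = 100101101000100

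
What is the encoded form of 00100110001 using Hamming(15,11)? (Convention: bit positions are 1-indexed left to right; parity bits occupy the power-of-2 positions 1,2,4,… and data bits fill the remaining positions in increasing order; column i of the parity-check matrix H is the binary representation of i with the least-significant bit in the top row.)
Codeword c = d · G (mod 2), d = 00100110001:
  c[0] = d·G[:,0] = (00100110001)·(11011010101) mod 2 = 0+0+0+0+0+0+1+0+0+0+1 mod 2 = 0
  c[1] = d·G[:,1] = (00100110001)·(10110110011) mod 2 = 0+0+1+0+0+1+1+0+0+0+1 mod 2 = 0
  c[2] = d·G[:,2] = (00100110001)·(10000000000) mod 2 = 0+0+0+0+0+0+0+0+0+0+0 mod 2 = 0
  c[3] = d·G[:,3] = (00100110001)·(01110001111) mod 2 = 0+0+1+0+0+0+0+0+0+0+1 mod 2 = 0
  c[4] = d·G[:,4] = (00100110001)·(01000000000) mod 2 = 0+0+0+0+0+0+0+0+0+0+0 mod 2 = 0
  c[5] = d·G[:,5] = (00100110001)·(00100000000) mod 2 = 0+0+1+0+0+0+0+0+0+0+0 mod 2 = 1
  c[6] = d·G[:,6] = (00100110001)·(00010000000) mod 2 = 0+0+0+0+0+0+0+0+0+0+0 mod 2 = 0
  c[7] = d·G[:,7] = (00100110001)·(00001111111) mod 2 = 0+0+0+0+0+1+1+0+0+0+1 mod 2 = 1
  c[8] = d·G[:,8] = (00100110001)·(00001000000) mod 2 = 0+0+0+0+0+0+0+0+0+0+0 mod 2 = 0
  c[9] = d·G[:,9] = (00100110001)·(00000100000) mod 2 = 0+0+0+0+0+1+0+0+0+0+0 mod 2 = 1
  c[10] = d·G[:,10] = (00100110001)·(00000010000) mod 2 = 0+0+0+0+0+0+1+0+0+0+0 mod 2 = 1
  c[11] = d·G[:,11] = (00100110001)·(00000001000) mod 2 = 0+0+0+0+0+0+0+0+0+0+0 mod 2 = 0
  c[12] = d·G[:,12] = (00100110001)·(00000000100) mod 2 = 0+0+0+0+0+0+0+0+0+0+0 mod 2 = 0
  c[13] = d·G[:,13] = (00100110001)·(00000000010) mod 2 = 0+0+0+0+0+0+0+0+0+0+0 mod 2 = 0
  c[14] = d·G[:,14] = (00100110001)·(00000000001) mod 2 = 0+0+0+0+0+0+0+0+0+0+1 mod 2 = 1
Codeword = 000001010110001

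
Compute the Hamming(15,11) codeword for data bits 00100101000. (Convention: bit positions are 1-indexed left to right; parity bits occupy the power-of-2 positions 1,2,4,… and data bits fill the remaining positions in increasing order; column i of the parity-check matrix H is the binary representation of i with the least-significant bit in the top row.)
Codeword c = d · G (mod 2), d = 00100101000:
  c[0] = d·G[:,0] = (00100101000)·(11011010101) mod 2 = 0+0+0+0+0+0+0+0+0+0+0 mod 2 = 0
  c[1] = d·G[:,1] = (00100101000)·(10110110011) mod 2 = 0+0+1+0+0+1+0+0+0+0+0 mod 2 = 0
  c[2] = d·G[:,2] = (00100101000)·(10000000000) mod 2 = 0+0+0+0+0+0+0+0+0+0+0 mod 2 = 0
  c[3] = d·G[:,3] = (00100101000)·(01110001111) mod 2 = 0+0+1+0+0+0+0+1+0+0+0 mod 2 = 0
  c[4] = d·G[:,4] = (00100101000)·(01000000000) mod 2 = 0+0+0+0+0+0+0+0+0+0+0 mod 2 = 0
  c[5] = d·G[:,5] = (00100101000)·(00100000000) mod 2 = 0+0+1+0+0+0+0+0+0+0+0 mod 2 = 1
  c[6] = d·G[:,6] = (00100101000)·(00010000000) mod 2 = 0+0+0+0+0+0+0+0+0+0+0 mod 2 = 0
  c[7] = d·G[:,7] = (00100101000)·(00001111111) mod 2 = 0+0+0+0+0+1+0+1+0+0+0 mod 2 = 0
  c[8] = d·G[:,8] = (00100101000)·(00001000000) mod 2 = 0+0+0+0+0+0+0+0+0+0+0 mod 2 = 0
  c[9] = d·G[:,9] = (00100101000)·(00000100000) mod 2 = 0+0+0+0+0+1+0+0+0+0+0 mod 2 = 1
  c[10] = d·G[:,10] = (00100101000)·(00000010000) mod 2 = 0+0+0+0+0+0+0+0+0+0+0 mod 2 = 0
  c[11] = d·G[:,11] = (00100101000)·(00000001000) mod 2 = 0+0+0+0+0+0+0+1+0+0+0 mod 2 = 1
  c[12] = d·G[:,12] = (00100101000)·(00000000100) mod 2 = 0+0+0+0+0+0+0+0+0+0+0 mod 2 = 0
  c[13] = d·G[:,13] = (00100101000)·(00000000010) mod 2 = 0+0+0+0+0+0+0+0+0+0+0 mod 2 = 0
  c[14] = d·G[:,14] = (00100101000)·(00000000001) mod 2 = 0+0+0+0+0+0+0+0+0+0+0 mod 2 = 0
Codeword = 000001000101000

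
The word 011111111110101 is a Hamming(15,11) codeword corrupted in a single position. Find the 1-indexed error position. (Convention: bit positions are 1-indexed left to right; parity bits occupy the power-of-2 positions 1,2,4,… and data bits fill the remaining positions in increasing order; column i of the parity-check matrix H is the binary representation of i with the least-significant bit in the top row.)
Syndrome s = H · r^T (mod 2), r = 011111111110101:
  s[0] = (101010101010101)·(011111111110101) mod 2 = 0+0+1+0+1+0+1+0+1+0+1+0+1+0+1 mod 2 = 1
  s[1] = (011001100110011)·(011111111110101) mod 2 = 0+1+1+0+0+1+1+0+0+1+1+0+0+0+1 mod 2 = 1
  s[2] = (000111100001111)·(011111111110101) mod 2 = 0+0+0+1+1+1+1+0+0+0+0+0+1+0+1 mod 2 = 0
  s[3] = (000000011111111)·(011111111110101) mod 2 = 0+0+0+0+0+0+0+1+1+1+1+0+1+0+1 mod 2 = 0
Syndrome = 1100
Column i of H is the binary representation of i, so the syndrome is the binary index of the flipped bit.
Read s = 1100 with s[0] as LSB: 1·2^0 + 1·2^1 + 0·2^2 + 0·2^3 = 3.
Error is at bit position 3.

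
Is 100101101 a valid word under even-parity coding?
Sum of all bits: 1+0+0+1+0+1+1+0+1 = 5; 5 mod 2 = 1. Result is 1 → parity error detected.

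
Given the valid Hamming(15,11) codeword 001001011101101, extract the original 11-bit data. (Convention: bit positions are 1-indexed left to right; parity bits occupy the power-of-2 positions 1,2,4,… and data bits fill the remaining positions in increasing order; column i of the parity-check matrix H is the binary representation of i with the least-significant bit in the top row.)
Parity bits occupy power-of-2 positions; data bits are at positions {3,5,6,7,9,10,11,12,13,14,15} (1-indexed).
Extract: c[3]=1 c[5]=0 c[6]=1 c[7]=0 c[9]=1 c[10]=1 c[11]=0 c[12]=1 c[13]=1 c[14]=0 c[15]=1
Data = 10101101101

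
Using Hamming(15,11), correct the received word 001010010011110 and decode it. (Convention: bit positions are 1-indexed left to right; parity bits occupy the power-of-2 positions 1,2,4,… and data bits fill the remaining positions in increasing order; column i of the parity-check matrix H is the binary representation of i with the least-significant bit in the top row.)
Syndrome s = H · r^T (mod 2), r = 001010010011110:
  s[0] = (101010101010101)·(001010010011110) mod 2 = 0+0+1+0+1+0+0+0+0+0+1+0+1+0+0 mod 2 = 0
  s[1] = (011001100110011)·(001010010011110) mod 2 = 0+0+1+0+0+0+0+0+0+0+1+0+0+1+0 mod 2 = 1
  s[2] = (000111100001111)·(001010010011110) mod 2 = 0+0+0+0+1+0+0+0+0+0+0+1+1+1+0 mod 2 = 0
  s[3] = (000000011111111)·(001010010011110) mod 2 = 0+0+0+0+0+0+0+1+0+0+1+1+1+1+0 mod 2 = 1
Syndrome = 0101
Column 10 of H equals this syndrome → error at bit 10 (1-indexed).
Flip bit 10: 001010010011110 → 001010010111110
Extract data bits at positions {3,5,6,7,9,10,11,12,13,14,15}: 11000111110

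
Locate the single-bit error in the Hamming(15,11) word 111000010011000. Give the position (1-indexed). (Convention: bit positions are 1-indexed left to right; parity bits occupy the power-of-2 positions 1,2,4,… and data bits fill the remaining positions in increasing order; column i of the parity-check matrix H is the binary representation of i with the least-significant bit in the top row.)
Syndrome s = H · r^T (mod 2), r = 111000010011000:
  s[0] = (101010101010101)·(111000010011000) mod 2 = 1+0+1+0+0+0+0+0+0+0+1+0+0+0+0 mod 2 = 1
  s[1] = (011001100110011)·(111000010011000) mod 2 = 0+1+1+0+0+0+0+0+0+0+1+0+0+0+0 mod 2 = 1
  s[2] = (000111100001111)·(111000010011000) mod 2 = 0+0+0+0+0+0+0+0+0+0+0+1+0+0+0 mod 2 = 1
  s[3] = (000000011111111)·(111000010011000) mod 2 = 0+0+0+0+0+0+0+1+0+0+1+1+0+0+0 mod 2 = 1
Syndrome = 1111
Column i of H is the binary representation of i, so the syndrome is the binary index of the flipped bit.
Read s = 1111 with s[0] as LSB: 1·2^0 + 1·2^1 + 1·2^2 + 1·2^3 = 15.
Error is at bit position 15.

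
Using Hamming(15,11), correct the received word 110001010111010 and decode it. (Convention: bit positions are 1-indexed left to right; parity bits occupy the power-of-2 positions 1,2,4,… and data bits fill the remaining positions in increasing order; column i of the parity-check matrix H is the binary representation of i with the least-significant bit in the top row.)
Syndrome s = H · r^T (mod 2), r = 110001010111010:
  s[0] = (101010101010101)·(110001010111010) mod 2 = 1+0+0+0+0+0+0+0+0+0+1+0+0+0+0 mod 2 = 0
  s[1] = (011001100110011)·(110001010111010) mod 2 = 0+1+0+0+0+1+0+0+0+1+1+0+0+1+0 mod 2 = 1
  s[2] = (000111100001111)·(110001010111010) mod 2 = 0+0+0+0+0+1+0+0+0+0+0+1+0+1+0 mod 2 = 1
  s[3] = (000000011111111)·(110001010111010) mod 2 = 0+0+0+0+0+0+0+1+0+1+1+1+0+1+0 mod 2 = 1
Syndrome = 0111
Column 14 of H equals this syndrome → error at bit 14 (1-indexed).
Flip bit 14: 110001010111010 → 110001010111000
Extract data bits at positions {3,5,6,7,9,10,11,12,13,14,15}: 00100111000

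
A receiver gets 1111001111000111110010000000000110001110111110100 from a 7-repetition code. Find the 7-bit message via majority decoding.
Split into 7-bit blocks and majority-vote each:
  block 1 = 1111001: 5 ones, 2 zeros → 1
  block 2 = 1110001: 4 ones, 3 zeros → 1
  block 3 = 1111001: 5 ones, 2 zeros → 1
  block 4 = 0000000: 0 ones, 7 zeros → 0
  block 5 = 0001100: 2 ones, 5 zeros → 0
  block 6 = 0111011: 5 ones, 2 zeros → 1
  block 7 = 1110100: 4 ones, 3 zeros → 1
Decoded = 1110011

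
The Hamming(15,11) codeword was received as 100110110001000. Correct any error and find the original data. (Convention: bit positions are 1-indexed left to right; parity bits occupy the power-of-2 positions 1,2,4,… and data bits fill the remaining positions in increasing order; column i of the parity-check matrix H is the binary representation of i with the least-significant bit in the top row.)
Syndrome s = H · r^T (mod 2), r = 100110110001000:
  s[0] = (101010101010101)·(100110110001000) mod 2 = 1+0+0+0+1+0+1+0+0+0+0+0+0+0+0 mod 2 = 1
  s[1] = (011001100110011)·(100110110001000) mod 2 = 0+0+0+0+0+0+1+0+0+0+0+0+0+0+0 mod 2 = 1
  s[2] = (000111100001111)·(100110110001000) mod 2 = 0+0+0+1+1+0+1+0+0+0+0+1+0+0+0 mod 2 = 0
  s[3] = (000000011111111)·(100110110001000) mod 2 = 0+0+0+0+0+0+0+1+0+0+0+1+0+0+0 mod 2 = 0
Syndrome = 1100
Column 3 of H equals this syndrome → error at bit 3 (1-indexed).
Flip bit 3: 100110110001000 → 101110110001000
Extract data bits at positions {3,5,6,7,9,10,11,12,13,14,15}: 11010001000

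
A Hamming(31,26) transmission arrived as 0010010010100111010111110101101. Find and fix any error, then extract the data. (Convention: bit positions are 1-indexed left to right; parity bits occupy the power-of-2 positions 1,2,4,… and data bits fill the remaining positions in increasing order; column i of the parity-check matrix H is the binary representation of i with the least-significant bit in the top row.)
Syndrome s = H · r^T (mod 2), r = 0010010010100111010111110101101:
  s[0] = (1010101010101010101010101010101)·(0010010010100111010111110101101) mod 2 = 0+0+1+0+0+0+0+0+1+0+1+0+0+0+1+0+0+0+0+0+1+0+1+0+0+0+0+0+1+0+1 mod 2 = 0
  s[1] = (0110011001100110011001100110011)·(0010010010100111010111110101101) mod 2 = 0+0+1+0+0+1+0+0+0+0+1+0+0+1+1+0+0+1+0+0+0+1+1+0+0+1+0+0+0+0+1 mod 2 = 0
  s[2] = (0001111000011110000111100001111)·(0010010010100111010111110101101) mod 2 = 0+0+0+0+0+1+0+0+0+0+0+0+0+1+1+0+0+0+0+1+1+1+1+0+0+0+0+1+1+0+1 mod 2 = 0
  s[3] = (0000000111111110000000011111111)·(0010010010100111010111110101101) mod 2 = 0+0+0+0+0+0+0+0+1+0+1+0+0+1+1+0+0+0+0+0+0+0+0+1+0+1+0+1+1+0+1 mod 2 = 1
  s[4] = (0000000000000001111111111111111)·(0010010010100111010111110101101) mod 2 = 0+0+0+0+0+0+0+0+0+0+0+0+0+0+0+1+0+1+0+1+1+1+1+1+0+1+0+1+1+0+1 mod 2 = 1
Syndrome = 00011
Column 24 of H equals this syndrome → error at bit 24 (1-indexed).
Flip bit 24: 0010010010100111010111110101101 → 0010010010100111010111100101101
Extract data bits at positions {3,5,6,7,9,10,11,12,13,14,15,17,18,19,20,21,22,23,24,25,26,27,28,29,30,31}: 10101010011010111100101101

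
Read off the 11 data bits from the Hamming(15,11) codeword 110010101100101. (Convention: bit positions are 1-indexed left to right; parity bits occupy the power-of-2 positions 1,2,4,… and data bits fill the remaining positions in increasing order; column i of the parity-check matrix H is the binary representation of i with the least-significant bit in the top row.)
Parity bits occupy power-of-2 positions; data bits are at positions {3,5,6,7,9,10,11,12,13,14,15} (1-indexed).
Extract: c[3]=0 c[5]=1 c[6]=0 c[7]=1 c[9]=1 c[10]=1 c[11]=0 c[12]=0 c[13]=1 c[14]=0 c[15]=1
Data = 01011100101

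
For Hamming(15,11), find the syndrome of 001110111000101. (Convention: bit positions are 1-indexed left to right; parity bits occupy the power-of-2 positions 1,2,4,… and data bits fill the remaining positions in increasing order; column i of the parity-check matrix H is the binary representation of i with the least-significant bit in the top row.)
Syndrome s = H · r^T (mod 2), r = 001110111000101:
  s[0] = (101010101010101)·(001110111000101) mod 2 = 0+0+1+0+1+0+1+0+1+0+0+0+1+0+1 mod 2 = 0
  s[1] = (011001100110011)·(001110111000101) mod 2 = 0+0+1+0+0+0+1+0+0+0+0+0+0+0+1 mod 2 = 1
  s[2] = (000111100001111)·(001110111000101) mod 2 = 0+0+0+1+1+0+1+0+0+0+0+0+1+0+1 mod 2 = 1
  s[3] = (000000011111111)·(001110111000101) mod 2 = 0+0+0+0+0+0+0+1+1+0+0+0+1+0+1 mod 2 = 0
Syndrome = 0110
Non-zero syndrome: error at position 6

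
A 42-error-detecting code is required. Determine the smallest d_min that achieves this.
Detecting e errors requires d_min ≥ e + 1 = 42 + 1 = 43.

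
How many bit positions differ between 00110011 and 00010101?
XOR = 00100110, count of 1s = 3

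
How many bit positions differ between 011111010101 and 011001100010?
XOR = 000110110111, count of 1s = 7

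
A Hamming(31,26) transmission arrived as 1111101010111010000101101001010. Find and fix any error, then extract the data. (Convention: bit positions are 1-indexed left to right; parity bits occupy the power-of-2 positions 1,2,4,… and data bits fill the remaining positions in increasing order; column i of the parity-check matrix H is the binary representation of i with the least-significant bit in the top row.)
Syndrome s = H · r^T (mod 2), r = 1111101010111010000101101001010:
  s[0] = (1010101010101010101010101010101)·(1111101010111010000101101001010) mod 2 = 1+0+1+0+1+0+1+0+1+0+1+0+1+0+1+0+0+0+0+0+0+0+1+0+1+0+0+0+0+0+0 mod 2 = 0
  s[1] = (0110011001100110011001100110011)·(1111101010111010000101101001010) mod 2 = 0+1+1+0+0+0+1+0+0+0+1+0+0+0+1+0+0+0+0+0+0+1+1+0+0+0+0+0+0+1+0 mod 2 = 0
  s[2] = (0001111000011110000111100001111)·(1111101010111010000101101001010) mod 2 = 0+0+0+1+1+0+1+0+0+0+0+1+1+0+1+0+0+0+0+1+0+1+1+0+0+0+0+1+0+1+0 mod 2 = 1
  s[3] = (0000000111111110000000011111111)·(1111101010111010000101101001010) mod 2 = 0+0+0+0+0+0+0+0+1+0+1+1+1+0+1+0+0+0+0+0+0+0+0+0+1+0+0+1+0+1+0 mod 2 = 0
  s[4] = (0000000000000001111111111111111)·(1111101010111010000101101001010) mod 2 = 0+0+0+0+0+0+0+0+0+0+0+0+0+0+0+0+0+0+0+1+0+1+1+0+1+0+0+1+0+1+0 mod 2 = 0
Syndrome = 00100
Column 4 of H equals this syndrome → error at bit 4 (1-indexed).
Flip bit 4: 1111101010111010000101101001010 → 1110101010111010000101101001010
Extract data bits at positions {3,5,6,7,9,10,11,12,13,14,15,17,18,19,20,21,22,23,24,25,26,27,28,29,30,31}: 11011011101000101101001010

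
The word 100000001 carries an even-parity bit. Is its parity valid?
Sum of all bits: 1+0+0+0+0+0+0+0+1 = 2; 2 mod 2 = 0. Result is 0 → valid parity.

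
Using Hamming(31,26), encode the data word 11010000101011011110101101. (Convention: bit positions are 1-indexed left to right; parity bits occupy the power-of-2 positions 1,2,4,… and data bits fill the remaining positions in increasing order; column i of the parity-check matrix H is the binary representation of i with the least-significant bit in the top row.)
Codeword c = d · G (mod 2), d = 11010000101011011110101101:
  c[0] = d·G[:,0] = (11010000101011011110101101)·(11011010101101010101010101) mod 2 = 1+1+0+1+0+0+0+0+1+0+1+0+0+1+0+1+0+1+0+0+0+0+0+1+0+1 mod 2 = 0
  c[1] = d·G[:,1] = (11010000101011011110101101)·(10110110011011001100110011) mod 2 = 1+0+0+1+0+0+0+0+0+0+1+0+1+1+0+0+1+1+0+0+1+0+0+0+0+1 mod 2 = 1
  c[2] = d·G[:,2] = (11010000101011011110101101)·(10000000000000000000000000) mod 2 = 1+0+0+0+0+0+0+0+0+0+0+0+0+0+0+0+0+0+0+0+0+0+0+0+0+0 mod 2 = 1
  c[3] = d·G[:,3] = (11010000101011011110101101)·(01110001111000111100001111) mod 2 = 0+1+0+1+0+0+0+0+1+0+1+0+0+0+0+1+1+1+0+0+0+0+1+1+0+1 mod 2 = 0
  c[4] = d·G[:,4] = (11010000101011011110101101)·(01000000000000000000000000) mod 2 = 0+1+0+0+0+0+0+0+0+0+0+0+0+0+0+0+0+0+0+0+0+0+0+0+0+0 mod 2 = 1
  c[5] = d·G[:,5] = (11010000101011011110101101)·(00100000000000000000000000) mod 2 = 0+0+0+0+0+0+0+0+0+0+0+0+0+0+0+0+0+0+0+0+0+0+0+0+0+0 mod 2 = 0
  c[6] = d·G[:,6] = (11010000101011011110101101)·(00010000000000000000000000) mod 2 = 0+0+0+1+0+0+0+0+0+0+0+0+0+0+0+0+0+0+0+0+0+0+0+0+0+0 mod 2 = 1
  c[7] = d·G[:,7] = (11010000101011011110101101)·(00001111111000000011111111) mod 2 = 0+0+0+0+0+0+0+0+1+0+1+0+0+0+0+0+0+0+1+0+1+0+1+1+0+1 mod 2 = 1
  c[8] = d·G[:,8] = (11010000101011011110101101)·(00001000000000000000000000) mod 2 = 0+0+0+0+0+0+0+0+0+0+0+0+0+0+0+0+0+0+0+0+0+0+0+0+0+0 mod 2 = 0
  c[9] = d·G[:,9] = (11010000101011011110101101)·(00000100000000000000000000) mod 2 = 0+0+0+0+0+0+0+0+0+0+0+0+0+0+0+0+0+0+0+0+0+0+0+0+0+0 mod 2 = 0
  c[10] = d·G[:,10] = (11010000101011011110101101)·(00000010000000000000000000) mod 2 = 0+0+0+0+0+0+0+0+0+0+0+0+0+0+0+0+0+0+0+0+0+0+0+0+0+0 mod 2 = 0
  c[11] = d·G[:,11] = (11010000101011011110101101)·(00000001000000000000000000) mod 2 = 0+0+0+0+0+0+0+0+0+0+0+0+0+0+0+0+0+0+0+0+0+0+0+0+0+0 mod 2 = 0
  c[12] = d·G[:,12] = (11010000101011011110101101)·(00000000100000000000000000) mod 2 = 0+0+0+0+0+0+0+0+1+0+0+0+0+0+0+0+0+0+0+0+0+0+0+0+0+0 mod 2 = 1
  c[13] = d·G[:,13] = (11010000101011011110101101)·(00000000010000000000000000) mod 2 = 0+0+0+0+0+0+0+0+0+0+0+0+0+0+0+0+0+0+0+0+0+0+0+0+0+0 mod 2 = 0
  c[14] = d·G[:,14] = (11010000101011011110101101)·(00000000001000000000000000) mod 2 = 0+0+0+0+0+0+0+0+0+0+1+0+0+0+0+0+0+0+0+0+0+0+0+0+0+0 mod 2 = 1
  c[15] = d·G[:,15] = (11010000101011011110101101)·(00000000000111111111111111) mod 2 = 0+0+0+0+0+0+0+0+0+0+0+0+1+1+0+1+1+1+1+0+1+0+1+1+0+1 mod 2 = 0
  c[16] = d·G[:,16] = (11010000101011011110101101)·(00000000000100000000000000) mod 2 = 0+0+0+0+0+0+0+0+0+0+0+0+0+0+0+0+0+0+0+0+0+0+0+0+0+0 mod 2 = 0
  c[17] = d·G[:,17] = (11010000101011011110101101)·(00000000000010000000000000) mod 2 = 0+0+0+0+0+0+0+0+0+0+0+0+1+0+0+0+0+0+0+0+0+0+0+0+0+0 mod 2 = 1
  c[18] = d·G[:,18] = (11010000101011011110101101)·(00000000000001000000000000) mod 2 = 0+0+0+0+0+0+0+0+0+0+0+0+0+1+0+0+0+0+0+0+0+0+0+0+0+0 mod 2 = 1
  c[19] = d·G[:,19] = (11010000101011011110101101)·(00000000000000100000000000) mod 2 = 0+0+0+0+0+0+0+0+0+0+0+0+0+0+0+0+0+0+0+0+0+0+0+0+0+0 mod 2 = 0
  c[20] = d·G[:,20] = (11010000101011011110101101)·(00000000000000010000000000) mod 2 = 0+0+0+0+0+0+0+0+0+0+0+0+0+0+0+1+0+0+0+0+0+0+0+0+0+0 mod 2 = 1
  c[21] = d·G[:,21] = (11010000101011011110101101)·(00000000000000001000000000) mod 2 = 0+0+0+0+0+0+0+0+0+0+0+0+0+0+0+0+1+0+0+0+0+0+0+0+0+0 mod 2 = 1
  c[22] = d·G[:,22] = (11010000101011011110101101)·(00000000000000000100000000) mod 2 = 0+0+0+0+0+0+0+0+0+0+0+0+0+0+0+0+0+1+0+0+0+0+0+0+0+0 mod 2 = 1
  c[23] = d·G[:,23] = (11010000101011011110101101)·(00000000000000000010000000) mod 2 = 0+0+0+0+0+0+0+0+0+0+0+0+0+0+0+0+0+0+1+0+0+0+0+0+0+0 mod 2 = 1
  c[24] = d·G[:,24] = (11010000101011011110101101)·(00000000000000000001000000) mod 2 = 0+0+0+0+0+0+0+0+0+0+0+0+0+0+0+0+0+0+0+0+0+0+0+0+0+0 mod 2 = 0
  c[25] = d·G[:,25] = (11010000101011011110101101)·(00000000000000000000100000) mod 2 = 0+0+0+0+0+0+0+0+0+0+0+0+0+0+0+0+0+0+0+0+1+0+0+0+0+0 mod 2 = 1
  c[26] = d·G[:,26] = (11010000101011011110101101)·(00000000000000000000010000) mod 2 = 0+0+0+0+0+0+0+0+0+0+0+0+0+0+0+0+0+0+0+0+0+0+0+0+0+0 mod 2 = 0
  c[27] = d·G[:,27] = (11010000101011011110101101)·(00000000000000000000001000) mod 2 = 0+0+0+0+0+0+0+0+0+0+0+0+0+0+0+0+0+0+0+0+0+0+1+0+0+0 mod 2 = 1
  c[28] = d·G[:,28] = (11010000101011011110101101)·(00000000000000000000000100) mod 2 = 0+0+0+0+0+0+0+0+0+0+0+0+0+0+0+0+0+0+0+0+0+0+0+1+0+0 mod 2 = 1
  c[29] = d·G[:,29] = (11010000101011011110101101)·(00000000000000000000000010) mod 2 = 0+0+0+0+0+0+0+0+0+0+0+0+0+0+0+0+0+0+0+0+0+0+0+0+0+0 mod 2 = 0
  c[30] = d·G[:,30] = (11010000101011011110101101)·(00000000000000000000000001) mod 2 = 0+0+0+0+0+0+0+0+0+0+0+0+0+0+0+0+0+0+0+0+0+0+0+0+0+1 mod 2 = 1
Codeword = 0110101100001010011011110101101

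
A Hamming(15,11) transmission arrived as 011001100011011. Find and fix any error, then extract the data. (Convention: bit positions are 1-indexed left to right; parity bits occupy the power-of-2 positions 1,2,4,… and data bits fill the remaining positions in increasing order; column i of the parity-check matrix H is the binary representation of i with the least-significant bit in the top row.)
Syndrome s = H · r^T (mod 2), r = 011001100011011:
  s[0] = (101010101010101)·(011001100011011) mod 2 = 0+0+1+0+0+0+1+0+0+0+1+0+0+0+1 mod 2 = 0
  s[1] = (011001100110011)·(011001100011011) mod 2 = 0+1+1+0+0+1+1+0+0+0+1+0+0+1+1 mod 2 = 1
  s[2] = (000111100001111)·(011001100011011) mod 2 = 0+0+0+0+0+1+1+0+0+0+0+1+0+1+1 mod 2 = 1
  s[3] = (000000011111111)·(011001100011011) mod 2 = 0+0+0+0+0+0+0+0+0+0+1+1+0+1+1 mod 2 = 0
Syndrome = 0110
Column 6 of H equals this syndrome → error at bit 6 (1-indexed).
Flip bit 6: 011001100011011 → 011000100011011
Extract data bits at positions {3,5,6,7,9,10,11,12,13,14,15}: 10010011011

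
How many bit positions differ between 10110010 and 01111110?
XOR = 11001100, count of 1s = 4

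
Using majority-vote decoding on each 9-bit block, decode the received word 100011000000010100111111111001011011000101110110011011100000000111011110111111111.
Split into 9-bit blocks and majority-vote each:
  block 1 = 100011000: 3 ones, 6 zeros → 0
  block 2 = 000010100: 2 ones, 7 zeros → 0
  block 3 = 111111111: 9 ones, 0 zeros → 1
  block 4 = 001011011: 5 ones, 4 zeros → 1
  block 5 = 000101110: 4 ones, 5 zeros → 0
  block 6 = 110011011: 6 ones, 3 zeros → 1
  block 7 = 100000000: 1 ones, 8 zeros → 0
  block 8 = 111011110: 7 ones, 2 zeros → 1
  block 9 = 111111111: 9 ones, 0 zeros → 1
Decoded = 001101011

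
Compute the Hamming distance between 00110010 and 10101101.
XOR = 10011111, count of 1s = 6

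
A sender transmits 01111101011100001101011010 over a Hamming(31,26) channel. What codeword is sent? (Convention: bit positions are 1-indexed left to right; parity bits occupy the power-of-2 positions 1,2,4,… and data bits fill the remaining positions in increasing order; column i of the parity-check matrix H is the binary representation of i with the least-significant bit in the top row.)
Codeword c = d · G (mod 2), d = 01111101011100001101011010:
  c[0] = d·G[:,0] = (01111101011100001101011010)·(11011010101101010101010101) mod 2 = 0+1+0+1+1+0+0+0+0+0+1+1+0+0+0+0+0+1+0+1+0+1+0+0+0+0 mod 2 = 0
  c[1] = d·G[:,1] = (01111101011100001101011010)·(10110110011011001100110011) mod 2 = 0+0+1+1+0+1+0+0+0+1+1+0+0+0+0+0+1+1+0+0+0+1+0+0+1+0 mod 2 = 1
  c[2] = d·G[:,2] = (01111101011100001101011010)·(10000000000000000000000000) mod 2 = 0+0+0+0+0+0+0+0+0+0+0+0+0+0+0+0+0+0+0+0+0+0+0+0+0+0 mod 2 = 0
  c[3] = d·G[:,3] = (01111101011100001101011010)·(01110001111000111100001111) mod 2 = 0+1+1+1+0+0+0+1+0+1+1+0+0+0+0+0+1+1+0+0+0+0+1+0+1+0 mod 2 = 0
  c[4] = d·G[:,4] = (01111101011100001101011010)·(01000000000000000000000000) mod 2 = 0+1+0+0+0+0+0+0+0+0+0+0+0+0+0+0+0+0+0+0+0+0+0+0+0+0 mod 2 = 1
  c[5] = d·G[:,5] = (01111101011100001101011010)·(00100000000000000000000000) mod 2 = 0+0+1+0+0+0+0+0+0+0+0+0+0+0+0+0+0+0+0+0+0+0+0+0+0+0 mod 2 = 1
  c[6] = d·G[:,6] = (01111101011100001101011010)·(00010000000000000000000000) mod 2 = 0+0+0+1+0+0+0+0+0+0+0+0+0+0+0+0+0+0+0+0+0+0+0+0+0+0 mod 2 = 1
  c[7] = d·G[:,7] = (01111101011100001101011010)·(00001111111000000011111111) mod 2 = 0+0+0+0+1+1+0+1+0+1+1+0+0+0+0+0+0+0+0+1+0+1+1+0+1+0 mod 2 = 1
  c[8] = d·G[:,8] = (01111101011100001101011010)·(00001000000000000000000000) mod 2 = 0+0+0+0+1+0+0+0+0+0+0+0+0+0+0+0+0+0+0+0+0+0+0+0+0+0 mod 2 = 1
  c[9] = d·G[:,9] = (01111101011100001101011010)·(00000100000000000000000000) mod 2 = 0+0+0+0+0+1+0+0+0+0+0+0+0+0+0+0+0+0+0+0+0+0+0+0+0+0 mod 2 = 1
  c[10] = d·G[:,10] = (01111101011100001101011010)·(00000010000000000000000000) mod 2 = 0+0+0+0+0+0+0+0+0+0+0+0+0+0+0+0+0+0+0+0+0+0+0+0+0+0 mod 2 = 0
  c[11] = d·G[:,11] = (01111101011100001101011010)·(00000001000000000000000000) mod 2 = 0+0+0+0+0+0+0+1+0+0+0+0+0+0+0+0+0+0+0+0+0+0+0+0+0+0 mod 2 = 1
  c[12] = d·G[:,12] = (01111101011100001101011010)·(00000000100000000000000000) mod 2 = 0+0+0+0+0+0+0+0+0+0+0+0+0+0+0+0+0+0+0+0+0+0+0+0+0+0 mod 2 = 0
  c[13] = d·G[:,13] = (01111101011100001101011010)·(00000000010000000000000000) mod 2 = 0+0+0+0+0+0+0+0+0+1+0+0+0+0+0+0+0+0+0+0+0+0+0+0+0+0 mod 2 = 1
  c[14] = d·G[:,14] = (01111101011100001101011010)·(00000000001000000000000000) mod 2 = 0+0+0+0+0+0+0+0+0+0+1+0+0+0+0+0+0+0+0+0+0+0+0+0+0+0 mod 2 = 1
  c[15] = d·G[:,15] = (01111101011100001101011010)·(00000000000111111111111111) mod 2 = 0+0+0+0+0+0+0+0+0+0+0+1+0+0+0+0+1+1+0+1+0+1+1+0+1+0 mod 2 = 1
  c[16] = d·G[:,16] = (01111101011100001101011010)·(00000000000100000000000000) mod 2 = 0+0+0+0+0+0+0+0+0+0+0+1+0+0+0+0+0+0+0+0+0+0+0+0+0+0 mod 2 = 1
  c[17] = d·G[:,17] = (01111101011100001101011010)·(00000000000010000000000000) mod 2 = 0+0+0+0+0+0+0+0+0+0+0+0+0+0+0+0+0+0+0+0+0+0+0+0+0+0 mod 2 = 0
  c[18] = d·G[:,18] = (01111101011100001101011010)·(00000000000001000000000000) mod 2 = 0+0+0+0+0+0+0+0+0+0+0+0+0+0+0+0+0+0+0+0+0+0+0+0+0+0 mod 2 = 0
  c[19] = d·G[:,19] = (01111101011100001101011010)·(00000000000000100000000000) mod 2 = 0+0+0+0+0+0+0+0+0+0+0+0+0+0+0+0+0+0+0+0+0+0+0+0+0+0 mod 2 = 0
  c[20] = d·G[:,20] = (01111101011100001101011010)·(00000000000000010000000000) mod 2 = 0+0+0+0+0+0+0+0+0+0+0+0+0+0+0+0+0+0+0+0+0+0+0+0+0+0 mod 2 = 0
  c[21] = d·G[:,21] = (01111101011100001101011010)·(00000000000000001000000000) mod 2 = 0+0+0+0+0+0+0+0+0+0+0+0+0+0+0+0+1+0+0+0+0+0+0+0+0+0 mod 2 = 1
  c[22] = d·G[:,22] = (01111101011100001101011010)·(00000000000000000100000000) mod 2 = 0+0+0+0+0+0+0+0+0+0+0+0+0+0+0+0+0+1+0+0+0+0+0+0+0+0 mod 2 = 1
  c[23] = d·G[:,23] = (01111101011100001101011010)·(00000000000000000010000000) mod 2 = 0+0+0+0+0+0+0+0+0+0+0+0+0+0+0+0+0+0+0+0+0+0+0+0+0+0 mod 2 = 0
  c[24] = d·G[:,24] = (01111101011100001101011010)·(00000000000000000001000000) mod 2 = 0+0+0+0+0+0+0+0+0+0+0+0+0+0+0+0+0+0+0+1+0+0+0+0+0+0 mod 2 = 1
  c[25] = d·G[:,25] = (01111101011100001101011010)·(00000000000000000000100000) mod 2 = 0+0+0+0+0+0+0+0+0+0+0+0+0+0+0+0+0+0+0+0+0+0+0+0+0+0 mod 2 = 0
  c[26] = d·G[:,26] = (01111101011100001101011010)·(00000000000000000000010000) mod 2 = 0+0+0+0+0+0+0+0+0+0+0+0+0+0+0+0+0+0+0+0+0+1+0+0+0+0 mod 2 = 1
  c[27] = d·G[:,27] = (01111101011100001101011010)·(00000000000000000000001000) mod 2 = 0+0+0+0+0+0+0+0+0+0+0+0+0+0+0+0+0+0+0+0+0+0+1+0+0+0 mod 2 = 1
  c[28] = d·G[:,28] = (01111101011100001101011010)·(00000000000000000000000100) mod 2 = 0+0+0+0+0+0+0+0+0+0+0+0+0+0+0+0+0+0+0+0+0+0+0+0+0+0 mod 2 = 0
  c[29] = d·G[:,29] = (01111101011100001101011010)·(00000000000000000000000010) mod 2 = 0+0+0+0+0+0+0+0+0+0+0+0+0+0+0+0+0+0+0+0+0+0+0+0+1+0 mod 2 = 1
  c[30] = d·G[:,30] = (01111101011100001101011010)·(00000000000000000000000001) mod 2 = 0+0+0+0+0+0+0+0+0+0+0+0+0+0+0+0+0+0+0+0+0+0+0+0+0+0 mod 2 = 0
Codeword = 0100111111010111100001101011010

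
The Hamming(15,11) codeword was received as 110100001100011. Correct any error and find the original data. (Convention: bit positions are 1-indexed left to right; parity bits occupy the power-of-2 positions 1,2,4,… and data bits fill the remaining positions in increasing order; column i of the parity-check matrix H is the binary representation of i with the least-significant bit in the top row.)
Syndrome s = H · r^T (mod 2), r = 110100001100011:
  s[0] = (101010101010101)·(110100001100011) mod 2 = 1+0+0+0+0+0+0+0+1+0+0+0+0+0+1 mod 2 = 1
  s[1] = (011001100110011)·(110100001100011) mod 2 = 0+1+0+0+0+0+0+0+0+1+0+0+0+1+1 mod 2 = 0
  s[2] = (000111100001111)·(110100001100011) mod 2 = 0+0+0+1+0+0+0+0+0+0+0+0+0+1+1 mod 2 = 1
  s[3] = (000000011111111)·(110100001100011) mod 2 = 0+0+0+0+0+0+0+0+1+1+0+0+0+1+1 mod 2 = 0
Syndrome = 1010
Column 5 of H equals this syndrome → error at bit 5 (1-indexed).
Flip bit 5: 110100001100011 → 110110001100011
Extract data bits at positions {3,5,6,7,9,10,11,12,13,14,15}: 01001100011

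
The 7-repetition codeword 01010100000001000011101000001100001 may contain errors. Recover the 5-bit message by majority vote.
Split into 7-bit blocks and majority-vote each:
  block 1 = 0101010: 3 ones, 4 zeros → 0
  block 2 = 0000001: 1 ones, 6 zeros → 0
  block 3 = 0000111: 3 ones, 4 zeros → 0
  block 4 = 0100000: 1 ones, 6 zeros → 0
  block 5 = 1100001: 3 ones, 4 zeros → 0
Decoded = 00000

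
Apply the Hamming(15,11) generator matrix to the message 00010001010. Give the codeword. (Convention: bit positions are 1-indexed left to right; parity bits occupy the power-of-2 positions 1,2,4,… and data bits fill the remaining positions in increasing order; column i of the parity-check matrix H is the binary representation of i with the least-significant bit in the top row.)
Codeword c = d · G (mod 2), d = 00010001010:
  c[0] = d·G[:,0] = (00010001010)·(11011010101) mod 2 = 0+0+0+1+0+0+0+0+0+0+0 mod 2 = 1
  c[1] = d·G[:,1] = (00010001010)·(10110110011) mod 2 = 0+0+0+1+0+0+0+0+0+1+0 mod 2 = 0
  c[2] = d·G[:,2] = (00010001010)·(10000000000) mod 2 = 0+0+0+0+0+0+0+0+0+0+0 mod 2 = 0
  c[3] = d·G[:,3] = (00010001010)·(01110001111) mod 2 = 0+0+0+1+0+0+0+1+0+1+0 mod 2 = 1
  c[4] = d·G[:,4] = (00010001010)·(01000000000) mod 2 = 0+0+0+0+0+0+0+0+0+0+0 mod 2 = 0
  c[5] = d·G[:,5] = (00010001010)·(00100000000) mod 2 = 0+0+0+0+0+0+0+0+0+0+0 mod 2 = 0
  c[6] = d·G[:,6] = (00010001010)·(00010000000) mod 2 = 0+0+0+1+0+0+0+0+0+0+0 mod 2 = 1
  c[7] = d·G[:,7] = (00010001010)·(00001111111) mod 2 = 0+0+0+0+0+0+0+1+0+1+0 mod 2 = 0
  c[8] = d·G[:,8] = (00010001010)·(00001000000) mod 2 = 0+0+0+0+0+0+0+0+0+0+0 mod 2 = 0
  c[9] = d·G[:,9] = (00010001010)·(00000100000) mod 2 = 0+0+0+0+0+0+0+0+0+0+0 mod 2 = 0
  c[10] = d·G[:,10] = (00010001010)·(00000010000) mod 2 = 0+0+0+0+0+0+0+0+0+0+0 mod 2 = 0
  c[11] = d·G[:,11] = (00010001010)·(00000001000) mod 2 = 0+0+0+0+0+0+0+1+0+0+0 mod 2 = 1
  c[12] = d·G[:,12] = (00010001010)·(00000000100) mod 2 = 0+0+0+0+0+0+0+0+0+0+0 mod 2 = 0
  c[13] = d·G[:,13] = (00010001010)·(00000000010) mod 2 = 0+0+0+0+0+0+0+0+0+1+0 mod 2 = 1
  c[14] = d·G[:,14] = (00010001010)·(00000000001) mod 2 = 0+0+0+0+0+0+0+0+0+0+0 mod 2 = 0
Codeword = 100100100001010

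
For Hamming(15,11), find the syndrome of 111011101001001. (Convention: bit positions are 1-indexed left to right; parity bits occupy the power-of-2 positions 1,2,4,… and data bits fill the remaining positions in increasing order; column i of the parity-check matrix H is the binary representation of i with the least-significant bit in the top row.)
Syndrome s = H · r^T (mod 2), r = 111011101001001:
  s[0] = (101010101010101)·(111011101001001) mod 2 = 1+0+1+0+1+0+1+0+1+0+0+0+0+0+1 mod 2 = 0
  s[1] = (011001100110011)·(111011101001001) mod 2 = 0+1+1+0+0+1+1+0+0+0+0+0+0+0+1 mod 2 = 1
  s[2] = (000111100001111)·(111011101001001) mod 2 = 0+0+0+0+1+1+1+0+0+0+0+1+0+0+1 mod 2 = 1
  s[3] = (000000011111111)·(111011101001001) mod 2 = 0+0+0+0+0+0+0+0+1+0+0+1+0+0+1 mod 2 = 1
Syndrome = 0111
Non-zero syndrome: error at position 14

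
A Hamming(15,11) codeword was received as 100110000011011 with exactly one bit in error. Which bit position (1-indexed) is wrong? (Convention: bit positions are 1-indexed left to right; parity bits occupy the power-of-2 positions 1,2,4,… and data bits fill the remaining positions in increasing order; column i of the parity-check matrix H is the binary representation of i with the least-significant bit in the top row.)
Syndrome s = H · r^T (mod 2), r = 100110000011011:
  s[0] = (101010101010101)·(100110000011011) mod 2 = 1+0+0+0+1+0+0+0+0+0+1+0+0+0+1 mod 2 = 0
  s[1] = (011001100110011)·(100110000011011) mod 2 = 0+0+0+0+0+0+0+0+0+0+1+0+0+1+1 mod 2 = 1
  s[2] = (000111100001111)·(100110000011011) mod 2 = 0+0+0+1+1+0+0+0+0+0+0+1+0+1+1 mod 2 = 1
  s[3] = (000000011111111)·(100110000011011) mod 2 = 0+0+0+0+0+0+0+0+0+0+1+1+0+1+1 mod 2 = 0
Syndrome = 0110
Column i of H is the binary representation of i, so the syndrome is the binary index of the flipped bit.
Read s = 0110 with s[0] as LSB: 0·2^0 + 1·2^1 + 1·2^2 + 0·2^3 = 6.
Error is at bit position 6.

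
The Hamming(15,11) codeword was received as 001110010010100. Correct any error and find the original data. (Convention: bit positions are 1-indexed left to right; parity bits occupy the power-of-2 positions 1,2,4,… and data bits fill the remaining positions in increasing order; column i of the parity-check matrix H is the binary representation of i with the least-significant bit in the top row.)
Syndrome s = H · r^T (mod 2), r = 001110010010100:
  s[0] = (101010101010101)·(001110010010100) mod 2 = 0+0+1+0+1+0+0+0+0+0+1+0+1+0+0 mod 2 = 0
  s[1] = (011001100110011)·(001110010010100) mod 2 = 0+0+1+0+0+0+0+0+0+0+1+0+0+0+0 mod 2 = 0
  s[2] = (000111100001111)·(001110010010100) mod 2 = 0+0+0+1+1+0+0+0+0+0+0+0+1+0+0 mod 2 = 1
  s[3] = (000000011111111)·(001110010010100) mod 2 = 0+0+0+0+0+0+0+1+0+0+1+0+1+0+0 mod 2 = 1
Syndrome = 0011
Column 12 of H equals this syndrome → error at bit 12 (1-indexed).
Flip bit 12: 001110010010100 → 001110010011100
Extract data bits at positions {3,5,6,7,9,10,11,12,13,14,15}: 11000011100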